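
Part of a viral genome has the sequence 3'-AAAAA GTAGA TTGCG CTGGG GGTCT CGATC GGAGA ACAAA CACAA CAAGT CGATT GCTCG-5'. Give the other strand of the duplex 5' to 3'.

5′-TTTTTCATCTAACGCGACCCCCAGAGCTAGCCTCTTGTTTGTGTTGTTCAGCTAACGAGC-3′

The strand is given 3'→5', so its complement runs 5'→3' in the same left-to-right order: pair each base A↔T, G↔C.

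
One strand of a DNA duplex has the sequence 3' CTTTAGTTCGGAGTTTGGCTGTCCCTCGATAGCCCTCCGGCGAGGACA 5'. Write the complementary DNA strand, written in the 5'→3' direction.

The strand is given 3'→5', so its complement runs 5'→3' in the same left-to-right order: pair each base A↔T, G↔C.

5′-GAAATCAAGCCTCAAACCGACAGGGAGCTATCGGGAGGCCGCTCCTGT-3′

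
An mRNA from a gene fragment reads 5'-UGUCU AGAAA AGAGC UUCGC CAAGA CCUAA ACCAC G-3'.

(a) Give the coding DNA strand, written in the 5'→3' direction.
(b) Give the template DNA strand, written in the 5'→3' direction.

(a) 5'-TGTCTAGAAAAGAGCTTCGCCAAGACCTAAACCACG-3'
(b) 5'-CGTGGTTTAGGTCTTGGCGAAGCTCTTTTCTAGACA-3'

(a) The coding strand matches the mRNA with U→T.
(b) The template strand is the reverse complement of the coding strand.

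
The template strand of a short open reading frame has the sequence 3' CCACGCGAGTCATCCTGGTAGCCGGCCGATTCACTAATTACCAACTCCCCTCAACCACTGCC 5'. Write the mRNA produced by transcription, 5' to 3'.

Reading the template 3'→5' as shown, RNA polymerase pairs each base (A→U, T→A, G↔C) to build mRNA 5'→3' directly.

5'-GGUGCGCUCAGUAGGACCAUCGGCCGGCUAAGUGAUUAAUGGUUGAGGGGAGUUGGUGACGG-3'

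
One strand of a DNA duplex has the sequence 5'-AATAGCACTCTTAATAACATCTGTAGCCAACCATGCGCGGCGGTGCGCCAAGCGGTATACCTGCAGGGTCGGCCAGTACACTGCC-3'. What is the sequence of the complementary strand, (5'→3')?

The complement of AATAGCACTCTTAATAACATCTGTAGCCAACCATGCGCGGCGGTGCGCCAAGCGGTATACCTGCAGGGTCGGCCAGTACACTGCC is TTATCGTGAGAATTATTGTAGACATCGGTTGGTACGCGCCGCCACGCGGTTCGCCATATGGACGTCCCAGCCGGTCATGTGACGG (A↔T, G↔C). DNA strands are antiparallel, so the complementary strand runs 3'→5'; reversing gives the 5'→3' form.

5′-GGCAGTGTACTGGCCGACCCTGCAGGTATACCGCTTGGCGCACCGCCGCGCATGGTTGGCTACAGATGTTATTAAGAGTGCTATT-3′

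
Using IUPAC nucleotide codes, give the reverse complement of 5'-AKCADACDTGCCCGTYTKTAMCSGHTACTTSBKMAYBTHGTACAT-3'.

5'-ATGTACDAVRTKMVSAAGTADCSGKTAMARACGGGCAHGTHTGMT-3'

Standard pairs A↔T, G↔C; ambiguity codes pair Y↔R, M↔K, S↔S, B↔V, D↔H. Complement (TMGTHTGHACGGGCARAMATKGSCDATGAASVMKTRVADCATGTA), then reverse for 5'→3'.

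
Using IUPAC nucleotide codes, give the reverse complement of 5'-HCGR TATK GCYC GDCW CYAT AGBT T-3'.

Standard pairs A↔T, G↔C; ambiguity codes pair R↔Y, K↔M, W↔W, B↔V, D↔H. Complement (DGCYATAMCGRGCHGWGRTATCVAA), then reverse for 5'→3'.

5′-AAVCTATRGWGHCGRGCMATAYCGD-3′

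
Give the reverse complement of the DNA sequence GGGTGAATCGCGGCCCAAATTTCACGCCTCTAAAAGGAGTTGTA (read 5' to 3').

Reading the sequence 3'→5' and pairing each base (A↔T, G↔C) gives the reverse complement directly.

5'-TACAACTCCTTTTAGAGGCGTGAAATTTGGGCCGCGATTCACCC-3'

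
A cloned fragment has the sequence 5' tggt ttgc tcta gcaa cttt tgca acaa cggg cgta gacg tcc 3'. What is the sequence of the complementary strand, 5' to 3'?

The complement of TGGTTTGCTCTAGCAACTTTTGCAACAACGGGCGTAGACGTCC is ACCAAACGAGATCGTTGAAAACGTTGTTGCCCGCATCTGCAGG (A↔T, G↔C). DNA strands are antiparallel, so the complementary strand runs 3'→5'; reversing gives the 5'→3' form.

5′-GGACGTCTACGCCCGTTGTTGCAAAAGTTGCTAGAGCAAACCA-3′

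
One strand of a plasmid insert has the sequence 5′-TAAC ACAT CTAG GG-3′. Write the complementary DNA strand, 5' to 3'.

5'-CCCTAGATGTGTTA-3'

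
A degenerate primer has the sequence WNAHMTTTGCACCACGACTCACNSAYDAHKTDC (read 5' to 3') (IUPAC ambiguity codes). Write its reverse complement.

5′-GHAMDTHRTSNGTGAGTCGTGGTGCAAAKDTNW-3′

Standard pairs A↔T, G↔C; ambiguity codes pair Y↔R, M↔K, W↔W, S↔S, D↔H, N↔N. Complement (WNTDKAAACGTGGTGCTGAGTGNSTRHTDMAHG), then reverse for 5'→3'.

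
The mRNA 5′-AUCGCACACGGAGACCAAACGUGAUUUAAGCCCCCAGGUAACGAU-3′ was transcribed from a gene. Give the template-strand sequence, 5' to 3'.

Replace U with T to get the coding DNA strand: ATCGCACACGGAGACCAAACGTGATTTAAGCCCCCAGGTAACGAT. The template strand is its reverse complement (complement TAGCGTGTGCCTCTGGTTTGCACTAAATTCGGGGGTCCATTGCTA, then reverse).

5'-ATCGTTACCTGGGGGCTTAAATCACGTTTGGTCTCCGTGTGCGAT-3'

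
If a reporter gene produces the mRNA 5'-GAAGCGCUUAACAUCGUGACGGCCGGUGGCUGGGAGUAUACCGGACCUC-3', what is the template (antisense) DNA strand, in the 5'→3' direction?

5'-GAGGTCCGGTATACTCCCAGCCACCGGCCGTCACGATGTTAAGCGCTTC-3'

Replace U with T to get the coding DNA strand: GAAGCGCTTAACATCGTGACGGCCGGTGGCTGGGAGTATACCGGACCTC. The template strand is its reverse complement (complement CTTCGCGAATTGTAGCACTGCCGGCCACCGACCCTCATATGGCCTGGAG, then reverse).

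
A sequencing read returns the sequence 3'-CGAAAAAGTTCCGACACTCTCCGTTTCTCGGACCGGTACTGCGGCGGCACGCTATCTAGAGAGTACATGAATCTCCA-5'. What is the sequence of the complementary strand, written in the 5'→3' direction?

The strand is given 3'→5', so its complement runs 5'→3' in the same left-to-right order: pair each base A↔T, G↔C.

5'-GCTTTTTCAAGGCTGTGAGAGGCAAAGAGCCTGGCCATGACGCCGCCGTGCGATAGATCTCTCATGTACTTAGAGGT-3'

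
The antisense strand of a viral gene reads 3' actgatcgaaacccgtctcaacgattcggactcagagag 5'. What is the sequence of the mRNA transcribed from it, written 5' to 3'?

Reading the template 3'→5' as shown, RNA polymerase pairs each base (A→U, T→A, G↔C) to build mRNA 5'→3' directly.

5'-UGACUAGCUUUGGGCAGAGUUGCUAAGCCUGAGUCUCUC-3'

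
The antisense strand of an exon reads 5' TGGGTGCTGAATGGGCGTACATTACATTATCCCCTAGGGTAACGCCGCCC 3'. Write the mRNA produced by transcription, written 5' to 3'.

The mRNA has the sequence of the coding strand (reverse complement of the template) with T→U. Reverse complement of TGGGTGCTGAATGGGCGTACATTACATTATCCCCTAGGGTAACGCCGCCC is GGGCGGCGTTACCCTAGGGGATAATGTAATGTACGCCCATTCAGCACCCA; then T→U.

5'-GGGCGGCGUUACCCUAGGGGAUAAUGUAAUGUACGCCCAUUCAGCACCCA-3'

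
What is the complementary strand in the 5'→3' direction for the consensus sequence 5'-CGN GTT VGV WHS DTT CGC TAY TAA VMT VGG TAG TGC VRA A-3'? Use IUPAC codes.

5'-TTYBGCACTACCBAKBTTARTAGCGAAHSDWBCBAACNCG-3'

Standard pairs A↔T, G↔C; ambiguity codes pair R↔Y, M↔K, W↔W, S↔S, D↔H, V↔B, N↔N. Complement (GCNCAABCBWDSHAAGCGATRATTBKABCCATCACGBYTT), then reverse for 5'→3'.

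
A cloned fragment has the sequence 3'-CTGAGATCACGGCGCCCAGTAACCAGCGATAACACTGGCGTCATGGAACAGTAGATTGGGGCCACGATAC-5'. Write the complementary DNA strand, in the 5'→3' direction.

The strand is given 3'→5', so its complement runs 5'→3' in the same left-to-right order: pair each base A↔T, G↔C.

5'-GACTCTAGTGCCGCGGGTCATTGGTCGCTATTGTGACCGCAGTACCTTGTCATCTAACCCCGGTGCTATG-3'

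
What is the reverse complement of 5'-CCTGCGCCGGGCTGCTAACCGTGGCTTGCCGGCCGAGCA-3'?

Complement each base (A↔T, G↔C): GGACGCGGCCCGACGATTGGCACCGAACGGCCGGCTCGT. Then reverse.

5'-TGCTCGGCCGGCAAGCCACGGTTAGCAGCCCGGCGCAGG-3'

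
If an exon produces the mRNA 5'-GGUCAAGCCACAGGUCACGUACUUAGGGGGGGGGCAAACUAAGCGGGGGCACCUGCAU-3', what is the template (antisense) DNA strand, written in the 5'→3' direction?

5'-ATGCAGGTGCCCCCGCTTAGTTTGCCCCCCCCCTAAGTACGTGACCTGTGGCTTGACC-3'

Replace U with T to get the coding DNA strand: GGTCAAGCCACAGGTCACGTACTTAGGGGGGGGGCAAACTAAGCGGGGGCACCTGCAT. The template strand is its reverse complement (complement CCAGTTCGGTGTCCAGTGCATGAATCCCCCCCCCGTTTGATTCGCCCCCGTGGACGTA, then reverse).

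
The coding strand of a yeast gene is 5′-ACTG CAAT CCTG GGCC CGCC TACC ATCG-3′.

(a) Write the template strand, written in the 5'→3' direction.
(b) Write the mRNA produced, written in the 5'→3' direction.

(a) The template strand is the reverse complement of the coding strand: complement TGACGTTAGGACCCGGGCGGATGGTAGC, then reverse.
(b) mRNA matches the coding strand with T→U.

(a) 5'-CGATGGTAGGCGGGCCCAGGATTGCAGT-3'
(b) 5'-ACUGCAAUCCUGGGCCCGCCUACCAUCG-3'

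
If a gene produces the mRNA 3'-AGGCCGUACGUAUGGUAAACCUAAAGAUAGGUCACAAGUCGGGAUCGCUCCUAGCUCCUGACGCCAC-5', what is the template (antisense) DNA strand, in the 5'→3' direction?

5'-TCCGGCATGCATACCATTTGGATTTCTATCCAGTGTTCAGCCCTAGCGAGGATCGAGGACTGCGGTG-3'

Written 5'→3' the mRNA is CACCGCAGUCCUCGAUCCUCGCUAGGGCUGAACACUGGAUAGAAAUCCAAAUGGUAUGCAUGCCGGA, so the coding DNA strand is CACCGCAGTCCTCGATCCTCGCTAGGGCTGAACACTGGATAGAAATCCAAATGGTATGCATGCCGGA. The template is its reverse complement.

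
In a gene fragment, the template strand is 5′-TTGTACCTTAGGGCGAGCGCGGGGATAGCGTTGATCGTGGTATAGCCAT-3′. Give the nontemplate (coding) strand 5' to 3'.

5'-ATGGCTATACCACGATCAACGCTATCCCCGCGCTCGCCCTAAGGTACAA-3'

The coding strand is complementary and antiparallel to the template: take the complement (A↔T, G↔C) and reverse.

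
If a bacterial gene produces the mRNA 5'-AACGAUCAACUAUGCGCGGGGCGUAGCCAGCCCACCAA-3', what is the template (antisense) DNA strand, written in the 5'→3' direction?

Replace U with T to get the coding DNA strand: AACGATCAACTATGCGCGGGGCGTAGCCAGCCCACCAA. The template strand is its reverse complement (complement TTGCTAGTTGATACGCGCCCCGCATCGGTCGGGTGGTT, then reverse).

5'-TTGGTGGGCTGGCTACGCCCCGCGCATAGTTGATCGTT-3'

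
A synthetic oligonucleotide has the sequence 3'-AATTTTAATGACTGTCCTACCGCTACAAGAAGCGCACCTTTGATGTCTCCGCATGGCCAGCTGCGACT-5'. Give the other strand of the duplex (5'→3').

The strand is given 3'→5', so its complement runs 5'→3' in the same left-to-right order: pair each base A↔T, G↔C.

5′-TTAAAATTACTGACAGGATGGCGATGTTCTTCGCGTGGAAACTACAGAGGCGTACCGGTCGACGCTGA-3′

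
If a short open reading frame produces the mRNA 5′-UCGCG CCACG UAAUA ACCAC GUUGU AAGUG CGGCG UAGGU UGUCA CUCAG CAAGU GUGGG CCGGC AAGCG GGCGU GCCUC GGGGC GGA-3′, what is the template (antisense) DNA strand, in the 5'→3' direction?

Replace U with T to get the coding DNA strand: TCGCGCCACGTAATAACCACGTTGTAAGTGCGGCGTAGGTTGTCACTCAGCAAGTGTGGGCCGGCAAGCGGGCGTGCCTCGGGGCGGA. The template strand is its reverse complement (complement AGCGCGGTGCATTATTGGTGCAACATTCACGCCGCATCCAACAGTGAGTCGTTCACACCCGGCCGTTCGCCCGCACGGAGCCCCGCCT, then reverse).

5'-TCCGCCCCGAGGCACGCCCGCTTGCCGGCCCACACTTGCTGAGTGACAACCTACGCCGCACTTACAACGTGGTTATTACGTGGCGCGA-3'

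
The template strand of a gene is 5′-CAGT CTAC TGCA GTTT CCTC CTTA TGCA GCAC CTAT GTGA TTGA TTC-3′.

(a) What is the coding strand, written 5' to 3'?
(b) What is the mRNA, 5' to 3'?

(a) The coding strand is the reverse complement of the template: complement GTCAGATGACGTCAAAGGAGGAATACGTCGTGGATACACTAACTAAG, then reverse.
(b) mRNA has the coding-strand sequence with T→U.

(a) 5'-GAATCAATCACATAGGTGCTGCATAAGGAGGAAACTGCAGTAGACTG-3'
(b) 5′-GAAUCAAUCACAUAGGUGCUGCAUAAGGAGGAAACUGCAGUAGACUG-3′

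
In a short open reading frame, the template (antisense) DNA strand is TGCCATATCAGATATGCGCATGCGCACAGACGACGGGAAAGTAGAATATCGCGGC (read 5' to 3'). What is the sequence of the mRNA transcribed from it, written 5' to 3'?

The mRNA has the sequence of the coding strand (reverse complement of the template) with T→U. Reverse complement of TGCCATATCAGATATGCGCATGCGCACAGACGACGGGAAAGTAGAATATCGCGGC is GCCGCGATATTCTACTTTCCCGTCGTCTGTGCGCATGCGCATATCTGATATGGCA; then T→U.

5'-GCCGCGAUAUUCUACUUUCCCGUCGUCUGUGCGCAUGCGCAUAUCUGAUAUGGCA-3'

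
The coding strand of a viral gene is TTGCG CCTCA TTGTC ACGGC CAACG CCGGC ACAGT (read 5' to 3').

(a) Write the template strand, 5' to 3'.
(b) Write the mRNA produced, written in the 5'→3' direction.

(a) The template strand is the reverse complement of the coding strand: complement AACGCGGAGTAACAGTGCCGGTTGCGGCCGTGTCA, then reverse.
(b) mRNA matches the coding strand with T→U.

(a) 5'-ACTGTGCCGGCGTTGGCCGTGACAATGAGGCGCAA-3'
(b) 5'-UUGCGCCUCAUUGUCACGGCCAACGCCGGCACAGU-3'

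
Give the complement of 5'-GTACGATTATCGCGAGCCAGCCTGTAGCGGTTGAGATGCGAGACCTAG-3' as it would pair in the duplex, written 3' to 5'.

3'-CATGCTAATAGCGCTCGGTCGGACATCGCCAACTCTACGCTCTGGATC-5'

Base-pairing A↔T, G↔C gives the complement. The complementary strand is antiparallel, so paired with a 5'→3' strand it runs 3'→5'.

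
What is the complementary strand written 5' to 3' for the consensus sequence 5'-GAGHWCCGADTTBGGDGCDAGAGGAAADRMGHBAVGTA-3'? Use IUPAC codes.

5'-TACBTVDCKYHTTTCCTCTHGCHCCVAAHTCGGWDCTC-3'

Standard pairs A↔T, G↔C; ambiguity codes pair R↔Y, M↔K, W↔W, B↔V, D↔H. Complement (CTCDWGGCTHAAVCCHCGHTCTCCTTTHYKCDVTBCAT), then reverse for 5'→3'.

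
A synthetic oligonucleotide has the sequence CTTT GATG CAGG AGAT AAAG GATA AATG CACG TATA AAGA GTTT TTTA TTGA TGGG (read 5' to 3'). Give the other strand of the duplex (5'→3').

Pairing A↔T and G↔C gives GAAACTACGTCCTCTATTTCCTATTTACGTGCATATTTCTCAAAAAATAACTACCC, running 3'→5'. Reverse for the 5'→3' convention.

5'-CCCATCAATAAAAAACTCTTTATACGTGCATTTATCCTTTATCTCCTGCATCAAAG-3'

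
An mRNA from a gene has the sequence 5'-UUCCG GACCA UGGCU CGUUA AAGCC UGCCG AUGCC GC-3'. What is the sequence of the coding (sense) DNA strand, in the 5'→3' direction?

5′-TTCCGGACCATGGCTCGTTAAAGCCTGCCGATGCCGC-3′

The coding DNA strand has the same 5'→3' sequence as the mRNA with U replaced by T.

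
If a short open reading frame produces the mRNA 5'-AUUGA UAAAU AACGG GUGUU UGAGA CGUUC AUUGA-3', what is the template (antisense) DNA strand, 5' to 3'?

Replace U with T to get the coding DNA strand: ATTGATAAATAACGGGTGTTTGAGACGTTCATTGA. The template strand is its reverse complement (complement TAACTATTTATTGCCCACAAACTCTGCAAGTAACT, then reverse).

5'-TCAATGAACGTCTCAAACACCCGTTATTTATCAAT-3'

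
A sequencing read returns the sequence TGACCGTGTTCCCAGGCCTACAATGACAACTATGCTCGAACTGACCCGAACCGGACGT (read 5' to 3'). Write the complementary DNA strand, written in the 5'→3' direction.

The complement of TGACCGTGTTCCCAGGCCTACAATGACAACTATGCTCGAACTGACCCGAACCGGACGT is ACTGGCACAAGGGTCCGGATGTTACTGTTGATACGAGCTTGACTGGGCTTGGCCTGCA (A↔T, G↔C). DNA strands are antiparallel, so the complementary strand runs 3'→5'; reversing gives the 5'→3' form.

5'-ACGTCCGGTTCGGGTCAGTTCGAGCATAGTTGTCATTGTAGGCCTGGGAACACGGTCA-3'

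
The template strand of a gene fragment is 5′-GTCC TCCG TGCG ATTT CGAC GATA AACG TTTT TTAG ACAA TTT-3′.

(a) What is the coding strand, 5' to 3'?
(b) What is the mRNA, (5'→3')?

(a) The coding strand is the reverse complement of the template: complement CAGGAGGCACGCTAAAGCTGCTATTTGCAAAAAATCTGTTAAA, then reverse.
(b) mRNA has the coding-strand sequence with T→U.

(a) 5'-AAATTGTCTAAAAAACGTTTATCGTCGAAATCGCACGGAGGAC-3'
(b) 5'-AAAUUGUCUAAAAAACGUUUAUCGUCGAAAUCGCACGGAGGAC-3'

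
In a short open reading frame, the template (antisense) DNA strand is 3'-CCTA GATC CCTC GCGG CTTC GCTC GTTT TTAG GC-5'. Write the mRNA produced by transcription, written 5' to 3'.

Reading the template 3'→5' as shown, RNA polymerase pairs each base (A→U, T→A, G↔C) to build mRNA 5'→3' directly.

5'-GGAUCUAGGGAGCGCCGAAGCGAGCAAAAAUCCG-3'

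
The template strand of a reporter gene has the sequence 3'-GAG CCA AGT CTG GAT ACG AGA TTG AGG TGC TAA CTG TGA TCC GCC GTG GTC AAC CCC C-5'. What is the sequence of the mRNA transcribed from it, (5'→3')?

Reading the template 3'→5' as shown, RNA polymerase pairs each base (A→U, T→A, G↔C) to build mRNA 5'→3' directly.

5'-CUCGGUUCAGACCUAUGCUCUAACUCCACGAUUGACACUAGGCGGCACCAGUUGGGGG-3'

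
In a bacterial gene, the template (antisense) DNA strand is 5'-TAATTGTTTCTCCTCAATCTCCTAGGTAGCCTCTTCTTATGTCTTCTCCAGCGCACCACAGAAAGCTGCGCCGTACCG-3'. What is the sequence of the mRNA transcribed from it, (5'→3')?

RNA polymerase reads the template 3'→5' and synthesizes mRNA 5'→3' by base-pairing (A→U, T→A, G↔C). The complement of the template is ATTAACAAAGAGGAGTTAGAGGATCCATCGGAGAAGAATACAGAAGAGGTCGCGTGGTGTCTTTCGACGCGGCATGGC; antiparallel, so 5'→3' the coding strand is CGGTACGGCGCAGCTTTCTGTGGTGCGCTGGAGAAGACATAAGAAGAGGCTACCTAGGAGATTGAGGAGAAACAATTA. Replace T with U for the mRNA.

5'-CGGUACGGCGCAGCUUUCUGUGGUGCGCUGGAGAAGACAUAAGAAGAGGCUACCUAGGAGAUUGAGGAGAAACAAUUA-3'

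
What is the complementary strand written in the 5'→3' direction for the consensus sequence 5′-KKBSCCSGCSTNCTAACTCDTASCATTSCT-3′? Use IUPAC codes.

5'-AGSAATGSTAHGAGTTAGNASGCSGGSVMM-3'

Standard pairs A↔T, G↔C; ambiguity codes pair K↔M, S↔S, B↔V, D↔H, N↔N. Complement (MMVSGGSCGSANGATTGAGHATSGTAASGA), then reverse for 5'→3'.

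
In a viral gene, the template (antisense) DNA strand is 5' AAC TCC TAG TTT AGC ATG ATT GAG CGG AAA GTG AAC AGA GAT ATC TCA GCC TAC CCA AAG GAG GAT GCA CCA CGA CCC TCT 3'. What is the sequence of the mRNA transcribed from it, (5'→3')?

5'-AGAGGGUCGUGGUGCAUCCUCCUUUGGGUAGGCUGAGAUAUCUCUGUUCACUUUCCGCUCAAUCAUGCUAAACUAGGAGUU-3'

RNA polymerase reads the template 3'→5' and synthesizes mRNA 5'→3' by base-pairing (A→U, T→A, G↔C). The complement of the template is TTGAGGATCAAATCGTACTAACTCGCCTTTCACTTGTCTCTATAGAGTCGGATGGGTTTCCTCCTACGTGGTGCTGGGAGA; antiparallel, so 5'→3' the coding strand is AGAGGGTCGTGGTGCATCCTCCTTTGGGTAGGCTGAGATATCTCTGTTCACTTTCCGCTCAATCATGCTAAACTAGGAGTT. Replace T with U for the mRNA.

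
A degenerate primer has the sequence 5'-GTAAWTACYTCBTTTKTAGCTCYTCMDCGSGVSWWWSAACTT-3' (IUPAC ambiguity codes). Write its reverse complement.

Standard pairs A↔T, G↔C; ambiguity codes pair Y↔R, M↔K, W↔W, S↔S, B↔V, D↔H. Complement (CATTWATGRAGVAAAMATCGAGRAGKHGCSCBSWWWSTTGAA), then reverse for 5'→3'.

5′-AAGTTSWWWSBCSCGHKGARGAGCTAMAAAVGARGTAWTTAC-3′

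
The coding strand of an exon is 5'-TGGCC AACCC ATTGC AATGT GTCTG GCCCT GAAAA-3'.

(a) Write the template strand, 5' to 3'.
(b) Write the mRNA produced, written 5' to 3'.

(a) The template strand is the reverse complement of the coding strand: complement ACCGGTTGGGTAACGTTACACAGACCGGGACTTTT, then reverse.
(b) mRNA matches the coding strand with T→U.

(a) 5′-TTTTCAGGGCCAGACACATTGCAATGGGTTGGCCA-3′
(b) 5′-UGGCCAACCCAUUGCAAUGUGUCUGGCCCUGAAAA-3′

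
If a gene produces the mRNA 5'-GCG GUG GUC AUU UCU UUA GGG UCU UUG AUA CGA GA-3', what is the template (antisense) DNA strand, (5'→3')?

5'-TCTCGTATCAAAGACCCTAAAGAAATGACCACCGC-3'

Replace U with T to get the coding DNA strand: GCGGTGGTCATTTCTTTAGGGTCTTTGATACGAGA. The template strand is its reverse complement (complement CGCCACCAGTAAAGAAATCCCAGAAACTATGCTCT, then reverse).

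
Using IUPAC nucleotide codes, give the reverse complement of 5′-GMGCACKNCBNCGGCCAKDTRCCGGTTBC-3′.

Standard pairs A↔T, G↔C; ambiguity codes pair R↔Y, M↔K, B↔V, D↔H, N↔N. Complement (CKCGTGMNGVNGCCGGTMHAYGGCCAAVG), then reverse for 5'→3'.

5′-GVAACCGGYAHMTGGCCGNVGNMGTGCKC-3′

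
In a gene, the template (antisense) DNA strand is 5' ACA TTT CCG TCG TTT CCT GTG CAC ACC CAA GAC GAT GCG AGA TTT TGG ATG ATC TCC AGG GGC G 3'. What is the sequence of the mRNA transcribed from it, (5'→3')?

5'-CGCCCCUGGAGAUCAUCCAAAAUCUCGCAUCGUCUUGGGUGUGCACAGGAAACGACGGAAAUGU-3'

The mRNA has the sequence of the coding strand (reverse complement of the template) with T→U. Reverse complement of ACATTTCCGTCGTTTCCTGTGCACACCCAAGACGATGCGAGATTTTGGATGATCTCCAGGGGCG is CGCCCCTGGAGATCATCCAAAATCTCGCATCGTCTTGGGTGTGCACAGGAAACGACGGAAATGT; then T→U.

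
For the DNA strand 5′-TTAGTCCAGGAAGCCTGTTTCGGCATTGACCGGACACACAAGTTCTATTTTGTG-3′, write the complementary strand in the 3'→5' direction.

3′-AATCAGGTCCTTCGGACAAAGCCGTAACTGGCCTGTGTGTTCAAGATAAAACAC-5′

Base-pairing A↔T, G↔C gives the complement. The complementary strand is antiparallel, so paired with a 5'→3' strand it runs 3'→5'.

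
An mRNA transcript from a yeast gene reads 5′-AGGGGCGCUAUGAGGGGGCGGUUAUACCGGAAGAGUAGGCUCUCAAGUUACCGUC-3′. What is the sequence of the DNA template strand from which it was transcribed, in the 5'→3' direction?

5'-GACGGTAACTTGAGAGCCTACTCTTCCGGTATAACCGCCCCCTCATAGCGCCCCT-3'

Replace U with T to get the coding DNA strand: AGGGGCGCTATGAGGGGGCGGTTATACCGGAAGAGTAGGCTCTCAAGTTACCGTC. The template strand is its reverse complement (complement TCCCCGCGATACTCCCCCGCCAATATGGCCTTCTCATCCGAGAGTTCAATGGCAG, then reverse).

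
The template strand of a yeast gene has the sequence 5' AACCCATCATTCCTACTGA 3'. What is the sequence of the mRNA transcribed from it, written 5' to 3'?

5'-UCAGUAGGAAUGAUGGGUU-3'

The mRNA has the sequence of the coding strand (reverse complement of the template) with T→U. Reverse complement of AACCCATCATTCCTACTGA is TCAGTAGGAATGATGGGTT; then T→U.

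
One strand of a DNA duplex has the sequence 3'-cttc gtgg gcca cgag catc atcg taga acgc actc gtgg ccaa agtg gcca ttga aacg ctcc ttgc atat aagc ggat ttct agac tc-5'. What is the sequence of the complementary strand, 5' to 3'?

5'-GAAGCACCCGGTGCTCGTAGTAGCATCTTGCGTGAGCACCGGTTTCACCGGTAACTTTGCGAGGAACGTATATTCGCCTAAAGATCTGAG-3'

The strand is given 3'→5', so its complement runs 5'→3' in the same left-to-right order: pair each base A↔T, G↔C.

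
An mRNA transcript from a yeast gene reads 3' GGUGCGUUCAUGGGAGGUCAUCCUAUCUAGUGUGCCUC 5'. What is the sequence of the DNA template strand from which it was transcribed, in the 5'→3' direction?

Written 5'→3' the mRNA is CUCCGUGUGAUCUAUCCUACUGGAGGGUACUUGCGUGG, so the coding DNA strand is CTCCGTGTGATCTATCCTACTGGAGGGTACTTGCGTGG. The template is its reverse complement.

5'-CCACGCAAGTACCCTCCAGTAGGATAGATCACACGGAG-3'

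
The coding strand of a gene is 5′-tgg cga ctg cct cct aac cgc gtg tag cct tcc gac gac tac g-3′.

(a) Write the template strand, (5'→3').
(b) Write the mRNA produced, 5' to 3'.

(a) The template strand is the reverse complement of the coding strand: complement ACCGCTGACGGAGGATTGGCGCACATCGGAAGGCTGCTGATGC, then reverse.
(b) mRNA matches the coding strand with T→U.

(a) 5'-CGTAGTCGTCGGAAGGCTACACGCGGTTAGGAGGCAGTCGCCA-3'
(b) 5'-UGGCGACUGCCUCCUAACCGCGUGUAGCCUUCCGACGACUACG-3'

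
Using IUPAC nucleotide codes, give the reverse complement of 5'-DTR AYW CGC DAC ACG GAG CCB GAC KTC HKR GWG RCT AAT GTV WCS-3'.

Standard pairs A↔T, G↔C; ambiguity codes pair R↔Y, K↔M, W↔W, S↔S, B↔V, D↔H. Complement (HAYTRWGCGHTGTGCCTCGGVCTGMAGDMYCWCYGATTACABWGS), then reverse for 5'→3'.

5'-SGWBACATTAGYCWCYMDGAMGTCVGGCTCCGTGTHGCGWRTYAH-3'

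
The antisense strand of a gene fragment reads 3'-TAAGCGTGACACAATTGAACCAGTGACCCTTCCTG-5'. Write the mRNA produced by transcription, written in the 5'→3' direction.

Reading the template 3'→5' as shown, RNA polymerase pairs each base (A→U, T→A, G↔C) to build mRNA 5'→3' directly.

5'-AUUCGCACUGUGUUAACUUGGUCACUGGGAAGGAC-3'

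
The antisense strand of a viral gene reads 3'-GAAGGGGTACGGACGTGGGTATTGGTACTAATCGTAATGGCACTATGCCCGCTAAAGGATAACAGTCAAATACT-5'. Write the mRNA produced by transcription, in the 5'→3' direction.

5'-CUUCCCCAUGCCUGCACCCAUAACCAUGAUUAGCAUUACCGUGAUACGGGCGAUUUCCUAUUGUCAGUUUAUGA-3'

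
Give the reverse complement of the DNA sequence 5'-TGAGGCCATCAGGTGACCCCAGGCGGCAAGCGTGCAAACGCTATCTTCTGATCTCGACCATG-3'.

Complement each base (A↔T, G↔C): ACTCCGGTAGTCCACTGGGGTCCGCCGTTCGCACGTTTGCGATAGAAGACTAGAGCTGGTAC. Then reverse.

5'-CATGGTCGAGATCAGAAGATAGCGTTTGCACGCTTGCCGCCTGGGGTCACCTGATGGCCTCA-3'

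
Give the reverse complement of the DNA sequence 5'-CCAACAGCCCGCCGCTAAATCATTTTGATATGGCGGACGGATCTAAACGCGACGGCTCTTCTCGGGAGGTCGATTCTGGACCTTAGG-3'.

5′-CCTAAGGTCCAGAATCGACCTCCCGAGAAGAGCCGTCGCGTTTAGATCCGTCCGCCATATCAAAATGATTTAGCGGCGGGCTGTTGG-3′

Reading the sequence 3'→5' and pairing each base (A↔T, G↔C) gives the reverse complement directly.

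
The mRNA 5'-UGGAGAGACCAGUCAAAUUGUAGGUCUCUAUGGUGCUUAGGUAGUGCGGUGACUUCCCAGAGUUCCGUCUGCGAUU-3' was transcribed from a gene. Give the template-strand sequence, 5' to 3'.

Replace U with T to get the coding DNA strand: TGGAGAGACCAGTCAAATTGTAGGTCTCTATGGTGCTTAGGTAGTGCGGTGACTTCCCAGAGTTCCGTCTGCGATT. The template strand is its reverse complement (complement ACCTCTCTGGTCAGTTTAACATCCAGAGATACCACGAATCCATCACGCCACTGAAGGGTCTCAAGGCAGACGCTAA, then reverse).

5'-AATCGCAGACGGAACTCTGGGAAGTCACCGCACTACCTAAGCACCATAGAGACCTACAATTTGACTGGTCTCTCCA-3'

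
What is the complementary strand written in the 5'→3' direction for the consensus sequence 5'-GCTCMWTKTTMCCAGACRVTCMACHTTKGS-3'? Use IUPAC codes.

5'-SCMAADGTKGABYGTCTGGKAAMAWKGAGC-3'

Standard pairs A↔T, G↔C; ambiguity codes pair R↔Y, M↔K, W↔W, S↔S, H↔D, V↔B. Complement (CGAGKWAMAAKGGTCTGYBAGKTGDAAMCS), then reverse for 5'→3'.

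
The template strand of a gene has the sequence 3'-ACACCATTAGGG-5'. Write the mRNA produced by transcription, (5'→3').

Reading the template 3'→5' as shown, RNA polymerase pairs each base (A→U, T→A, G↔C) to build mRNA 5'→3' directly.

5'-UGUGGUAAUCCC-3'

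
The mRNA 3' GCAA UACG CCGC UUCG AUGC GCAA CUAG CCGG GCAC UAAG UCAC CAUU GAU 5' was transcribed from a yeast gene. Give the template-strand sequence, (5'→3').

5'-CGTTATGCGGCGAAGCTACGCGTTGATCGGCCCGTGATTCAGTGGTAACTA-3'

Written 5'→3' the mRNA is UAGUUACCACUGAAUCACGGGCCGAUCAACGCGUAGCUUCGCCGCAUAACG, so the coding DNA strand is TAGTTACCACTGAATCACGGGCCGATCAACGCGTAGCTTCGCCGCATAACG. The template is its reverse complement.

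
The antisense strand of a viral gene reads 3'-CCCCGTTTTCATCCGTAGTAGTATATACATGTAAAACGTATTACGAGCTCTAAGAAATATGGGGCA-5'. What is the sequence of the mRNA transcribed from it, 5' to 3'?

5′-GGGGCAAAAGUAGGCAUCAUCAUAUAUGUACAUUUUGCAUAAUGCUCGAGAUUCUUUAUACCCCGU-3′

Reading the template 3'→5' as shown, RNA polymerase pairs each base (A→U, T→A, G↔C) to build mRNA 5'→3' directly.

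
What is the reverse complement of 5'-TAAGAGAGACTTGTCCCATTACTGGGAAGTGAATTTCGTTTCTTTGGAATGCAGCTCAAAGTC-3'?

Reading the sequence 3'→5' and pairing each base (A↔T, G↔C) gives the reverse complement directly.

5'-GACTTTGAGCTGCATTCCAAAGAAACGAAATTCACTTCCCAGTAATGGGACAAGTCTCTCTTA-3'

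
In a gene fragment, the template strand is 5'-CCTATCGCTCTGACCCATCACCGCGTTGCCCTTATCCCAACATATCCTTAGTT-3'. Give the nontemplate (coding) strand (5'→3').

The coding strand is complementary and antiparallel to the template: take the complement (A↔T, G↔C) and reverse.

5′-AACTAAGGATATGTTGGGATAAGGGCAACGCGGTGATGGGTCAGAGCGATAGG-3′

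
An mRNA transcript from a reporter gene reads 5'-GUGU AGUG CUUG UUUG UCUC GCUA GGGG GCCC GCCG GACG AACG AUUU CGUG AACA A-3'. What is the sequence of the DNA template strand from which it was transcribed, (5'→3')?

5′-TTGTTCACGAAATCGTTCGTCCGGCGGGCCCCCTAGCGAGACAAACAAGCACTACAC-3′

Replace U with T to get the coding DNA strand: GTGTAGTGCTTGTTTGTCTCGCTAGGGGGCCCGCCGGACGAACGATTTCGTGAACAA. The template strand is its reverse complement (complement CACATCACGAACAAACAGAGCGATCCCCCGGGCGGCCTGCTTGCTAAAGCACTTGTT, then reverse).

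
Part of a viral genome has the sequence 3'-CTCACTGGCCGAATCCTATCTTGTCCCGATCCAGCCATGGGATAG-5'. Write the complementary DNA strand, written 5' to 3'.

5'-GAGTGACCGGCTTAGGATAGAACAGGGCTAGGTCGGTACCCTATC-3'

The strand is given 3'→5', so its complement runs 5'→3' in the same left-to-right order: pair each base A↔T, G↔C.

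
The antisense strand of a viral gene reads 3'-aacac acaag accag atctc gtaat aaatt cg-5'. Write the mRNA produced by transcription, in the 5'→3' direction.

Reading the template 3'→5' as shown, RNA polymerase pairs each base (A→U, T→A, G↔C) to build mRNA 5'→3' directly.

5'-UUGUGUGUUCUGGUCUAGAGCAUUAUUUAAGC-3'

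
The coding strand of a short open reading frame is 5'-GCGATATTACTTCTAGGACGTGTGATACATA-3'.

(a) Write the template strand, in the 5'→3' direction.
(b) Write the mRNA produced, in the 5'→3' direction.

(a) The template strand is the reverse complement of the coding strand: complement CGCTATAATGAAGATCCTGCACACTATGTAT, then reverse.
(b) mRNA matches the coding strand with T→U.

(a) 5'-TATGTATCACACGTCCTAGAAGTAATATCGC-3'
(b) 5′-GCGAUAUUACUUCUAGGACGUGUGAUACAUA-3′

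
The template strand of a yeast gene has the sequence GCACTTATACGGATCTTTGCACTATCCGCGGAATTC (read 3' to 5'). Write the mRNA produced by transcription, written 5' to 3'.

Reading the template 3'→5' as shown, RNA polymerase pairs each base (A→U, T→A, G↔C) to build mRNA 5'→3' directly.

5'-CGUGAAUAUGCCUAGAAACGUGAUAGGCGCCUUAAG-3'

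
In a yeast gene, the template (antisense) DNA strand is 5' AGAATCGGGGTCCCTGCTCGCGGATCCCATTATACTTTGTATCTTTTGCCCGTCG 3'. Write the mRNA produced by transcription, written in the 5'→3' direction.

5'-CGACGGGCAAAAGAUACAAAGUAUAAUGGGAUCCGCGAGCAGGGACCCCGAUUCU-3'

RNA polymerase reads the template 3'→5' and synthesizes mRNA 5'→3' by base-pairing (A→U, T→A, G↔C). The complement of the template is TCTTAGCCCCAGGGACGAGCGCCTAGGGTAATATGAAACATAGAAAACGGGCAGC; antiparallel, so 5'→3' the coding strand is CGACGGGCAAAAGATACAAAGTATAATGGGATCCGCGAGCAGGGACCCCGATTCT. Replace T with U for the mRNA.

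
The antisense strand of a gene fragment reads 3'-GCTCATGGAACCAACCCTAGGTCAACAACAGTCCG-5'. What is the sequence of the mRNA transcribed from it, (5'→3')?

Reading the template 3'→5' as shown, RNA polymerase pairs each base (A→U, T→A, G↔C) to build mRNA 5'→3' directly.

5'-CGAGUACCUUGGUUGGGAUCCAGUUGUUGUCAGGC-3'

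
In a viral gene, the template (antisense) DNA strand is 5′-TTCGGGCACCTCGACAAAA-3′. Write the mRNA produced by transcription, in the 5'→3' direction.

5′-UUUUGUCGAGGUGCCCGAA-3′

RNA polymerase reads the template 3'→5' and synthesizes mRNA 5'→3' by base-pairing (A→U, T→A, G↔C). The complement of the template is AAGCCCGTGGAGCTGTTTT; antiparallel, so 5'→3' the coding strand is TTTTGTCGAGGTGCCCGAA. Replace T with U for the mRNA.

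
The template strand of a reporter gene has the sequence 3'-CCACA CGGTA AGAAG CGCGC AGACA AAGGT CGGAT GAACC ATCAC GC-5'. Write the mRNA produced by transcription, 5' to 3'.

Reading the template 3'→5' as shown, RNA polymerase pairs each base (A→U, T→A, G↔C) to build mRNA 5'→3' directly.

5′-GGUGUGCCAUUCUUCGCGCGUCUGUUUCCAGCCUACUUGGUAGUGCG-3′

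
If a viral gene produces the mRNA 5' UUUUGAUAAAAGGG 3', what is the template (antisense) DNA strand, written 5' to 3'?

Replace U with T to get the coding DNA strand: TTTTGATAAAAGGG. The template strand is its reverse complement (complement AAAACTATTTTCCC, then reverse).

5′-CCCTTTTATCAAAA-3′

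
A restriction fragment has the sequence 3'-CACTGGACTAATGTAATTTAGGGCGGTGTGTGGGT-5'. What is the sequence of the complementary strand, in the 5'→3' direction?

5'-GTGACCTGATTACATTAAATCCCGCCACACACCCA-3'

The strand is given 3'→5', so its complement runs 5'→3' in the same left-to-right order: pair each base A↔T, G↔C.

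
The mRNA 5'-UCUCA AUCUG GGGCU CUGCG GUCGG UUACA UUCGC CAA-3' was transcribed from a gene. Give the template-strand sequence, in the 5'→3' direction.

Replace U with T to get the coding DNA strand: TCTCAATCTGGGGCTCTGCGGTCGGTTACATTCGCCAA. The template strand is its reverse complement (complement AGAGTTAGACCCCGAGACGCCAGCCAATGTAAGCGGTT, then reverse).

5'-TTGGCGAATGTAACCGACCGCAGAGCCCCAGATTGAGA-3'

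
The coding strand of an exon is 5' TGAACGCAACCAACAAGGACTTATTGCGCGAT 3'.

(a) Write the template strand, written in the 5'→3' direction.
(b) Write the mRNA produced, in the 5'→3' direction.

(a) 5′-ATCGCGCAATAAGTCCTTGTTGGTTGCGTTCA-3′
(b) 5'-UGAACGCAACCAACAAGGACUUAUUGCGCGAU-3'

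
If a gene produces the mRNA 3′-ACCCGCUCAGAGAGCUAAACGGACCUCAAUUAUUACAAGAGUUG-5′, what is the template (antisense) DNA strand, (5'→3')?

5'-TGGGCGAGTCTCTCGATTTGCCTGGAGTTAATAATGTTCTCAAC-3'

Written 5'→3' the mRNA is GUUGAGAACAUUAUUAACUCCAGGCAAAUCGAGAGACUCGCCCA, so the coding DNA strand is GTTGAGAACATTATTAACTCCAGGCAAATCGAGAGACTCGCCCA. The template is its reverse complement.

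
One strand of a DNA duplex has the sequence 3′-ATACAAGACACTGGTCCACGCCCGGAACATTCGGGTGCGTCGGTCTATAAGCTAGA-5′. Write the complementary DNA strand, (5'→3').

5'-TATGTTCTGTGACCAGGTGCGGGCCTTGTAAGCCCACGCAGCCAGATATTCGATCT-3'

The strand is given 3'→5', so its complement runs 5'→3' in the same left-to-right order: pair each base A↔T, G↔C.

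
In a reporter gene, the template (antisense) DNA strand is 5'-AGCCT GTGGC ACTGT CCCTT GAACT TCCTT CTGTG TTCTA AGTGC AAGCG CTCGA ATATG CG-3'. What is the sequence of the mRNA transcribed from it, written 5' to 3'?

RNA polymerase reads the template 3'→5' and synthesizes mRNA 5'→3' by base-pairing (A→U, T→A, G↔C). The complement of the template is TCGGACACCGTGACAGGGAACTTGAAGGAAGACACAAGATTCACGTTCGCGAGCTTATACGC; antiparallel, so 5'→3' the coding strand is CGCATATTCGAGCGCTTGCACTTAGAACACAGAAGGAAGTTCAAGGGACAGTGCCACAGGCT. Replace T with U for the mRNA.

5′-CGCAUAUUCGAGCGCUUGCACUUAGAACACAGAAGGAAGUUCAAGGGACAGUGCCACAGGCU-3′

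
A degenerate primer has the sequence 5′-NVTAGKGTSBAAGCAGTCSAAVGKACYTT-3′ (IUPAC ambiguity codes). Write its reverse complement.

5'-AARGTMCBTTSGACTGCTTVSACMCTABN-3'

Standard pairs A↔T, G↔C; ambiguity codes pair Y↔R, K↔M, S↔S, B↔V, N↔N. Complement (NBATCMCASVTTCGTCAGSTTBCMTGRAA), then reverse for 5'→3'.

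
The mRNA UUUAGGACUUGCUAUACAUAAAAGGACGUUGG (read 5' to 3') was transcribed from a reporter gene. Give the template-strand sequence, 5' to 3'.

5'-CCAACGTCCTTTTATGTATAGCAAGTCCTAAA-3'

Replace U with T to get the coding DNA strand: TTTAGGACTTGCTATACATAAAAGGACGTTGG. The template strand is its reverse complement (complement AAATCCTGAACGATATGTATTTTCCTGCAACC, then reverse).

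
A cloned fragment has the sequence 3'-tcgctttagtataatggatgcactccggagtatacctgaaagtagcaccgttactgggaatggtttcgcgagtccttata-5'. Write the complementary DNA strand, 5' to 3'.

5'-AGCGAAATCATATTACCTACGTGAGGCCTCATATGGACTTTCATCGTGGCAATGACCCTTACCAAAGCGCTCAGGAATAT-3'

The strand is given 3'→5', so its complement runs 5'→3' in the same left-to-right order: pair each base A↔T, G↔C.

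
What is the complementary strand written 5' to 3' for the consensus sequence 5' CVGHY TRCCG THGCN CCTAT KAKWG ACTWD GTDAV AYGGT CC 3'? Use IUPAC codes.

5'-GGACCRTBTHACHWAGTCWMTMATAGGNGCDACGGYARDCBG-3'

Standard pairs A↔T, G↔C; ambiguity codes pair R↔Y, K↔M, W↔W, D↔H, V↔B, N↔N. Complement (GBCDRAYGGCADCGNGGATAMTMWCTGAWHCAHTBTRCCAGG), then reverse for 5'→3'.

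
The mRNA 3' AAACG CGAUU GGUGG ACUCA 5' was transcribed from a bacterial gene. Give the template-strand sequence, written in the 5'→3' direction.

5′-TTTGCGCTAACCACCTGAGT-3′

Written 5'→3' the mRNA is ACUCAGGUGGUUAGCGCAAA, so the coding DNA strand is ACTCAGGTGGTTAGCGCAAA. The template is its reverse complement.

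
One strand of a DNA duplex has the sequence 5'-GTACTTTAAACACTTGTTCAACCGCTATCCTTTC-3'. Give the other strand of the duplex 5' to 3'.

5'-GAAAGGATAGCGGTTGAACAAGTGTTTAAAGTAC-3'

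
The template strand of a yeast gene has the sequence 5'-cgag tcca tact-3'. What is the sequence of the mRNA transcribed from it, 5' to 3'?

5'-AGUAUGGACUCG-3'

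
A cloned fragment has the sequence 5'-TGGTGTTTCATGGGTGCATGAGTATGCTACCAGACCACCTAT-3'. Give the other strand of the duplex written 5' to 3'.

Pairing A↔T and G↔C gives ACCACAAAGTACCCACGTACTCATACGATGGTCTGGTGGATA, running 3'→5'. Reverse for the 5'→3' convention.

5'-ATAGGTGGTCTGGTAGCATACTCATGCACCCATGAAACACCA-3'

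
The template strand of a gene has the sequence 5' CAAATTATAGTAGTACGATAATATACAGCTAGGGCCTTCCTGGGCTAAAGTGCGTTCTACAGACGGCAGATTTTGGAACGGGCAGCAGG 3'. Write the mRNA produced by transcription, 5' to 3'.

RNA polymerase reads the template 3'→5' and synthesizes mRNA 5'→3' by base-pairing (A→U, T→A, G↔C). The complement of the template is GTTTAATATCATCATGCTATTATATGTCGATCCCGGAAGGACCCGATTTCACGCAAGATGTCTGCCGTCTAAAACCTTGCCCGTCGTCC; antiparallel, so 5'→3' the coding strand is CCTGCTGCCCGTTCCAAAATCTGCCGTCTGTAGAACGCACTTTAGCCCAGGAAGGCCCTAGCTGTATATTATCGTACTACTATAATTTG. Replace T with U for the mRNA.

5'-CCUGCUGCCCGUUCCAAAAUCUGCCGUCUGUAGAACGCACUUUAGCCCAGGAAGGCCCUAGCUGUAUAUUAUCGUACUACUAUAAUUUG-3'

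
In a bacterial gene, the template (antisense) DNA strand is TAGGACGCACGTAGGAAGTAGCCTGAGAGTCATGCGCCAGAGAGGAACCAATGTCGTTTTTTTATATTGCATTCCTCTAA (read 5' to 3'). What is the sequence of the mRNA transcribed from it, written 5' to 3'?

5'-UUAGAGGAAUGCAAUAUAAAAAAACGACAUUGGUUCCUCUCUGGCGCAUGACUCUCAGGCUACUUCCUACGUGCGUCCUA-3'

RNA polymerase reads the template 3'→5' and synthesizes mRNA 5'→3' by base-pairing (A→U, T→A, G↔C). The complement of the template is ATCCTGCGTGCATCCTTCATCGGACTCTCAGTACGCGGTCTCTCCTTGGTTACAGCAAAAAAATATAACGTAAGGAGATT; antiparallel, so 5'→3' the coding strand is TTAGAGGAATGCAATATAAAAAAACGACATTGGTTCCTCTCTGGCGCATGACTCTCAGGCTACTTCCTACGTGCGTCCTA. Replace T with U for the mRNA.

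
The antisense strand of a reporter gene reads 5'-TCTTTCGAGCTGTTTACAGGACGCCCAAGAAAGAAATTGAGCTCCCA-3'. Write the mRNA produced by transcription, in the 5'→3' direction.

5'-UGGGAGCUCAAUUUCUUUCUUGGGCGUCCUGUAAACAGCUCGAAAGA-3'

RNA polymerase reads the template 3'→5' and synthesizes mRNA 5'→3' by base-pairing (A→U, T→A, G↔C). The complement of the template is AGAAAGCTCGACAAATGTCCTGCGGGTTCTTTCTTTAACTCGAGGGT; antiparallel, so 5'→3' the coding strand is TGGGAGCTCAATTTCTTTCTTGGGCGTCCTGTAAACAGCTCGAAAGA. Replace T with U for the mRNA.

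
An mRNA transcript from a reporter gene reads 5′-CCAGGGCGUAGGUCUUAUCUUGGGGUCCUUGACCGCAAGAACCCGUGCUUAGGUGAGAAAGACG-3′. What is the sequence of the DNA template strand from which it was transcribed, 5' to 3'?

5'-CGTCTTTCTCACCTAAGCACGGGTTCTTGCGGTCAAGGACCCCAAGATAAGACCTACGCCCTGG-3'

Replace U with T to get the coding DNA strand: CCAGGGCGTAGGTCTTATCTTGGGGTCCTTGACCGCAAGAACCCGTGCTTAGGTGAGAAAGACG. The template strand is its reverse complement (complement GGTCCCGCATCCAGAATAGAACCCCAGGAACTGGCGTTCTTGGGCACGAATCCACTCTTTCTGC, then reverse).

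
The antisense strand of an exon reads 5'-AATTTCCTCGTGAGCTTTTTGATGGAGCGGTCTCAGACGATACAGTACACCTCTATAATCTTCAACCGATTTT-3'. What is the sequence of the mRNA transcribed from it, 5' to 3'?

5'-AAAAUCGGUUGAAGAUUAUAGAGGUGUACUGUAUCGUCUGAGACCGCUCCAUCAAAAAGCUCACGAGGAAAUU-3'

The mRNA has the sequence of the coding strand (reverse complement of the template) with T→U. Reverse complement of AATTTCCTCGTGAGCTTTTTGATGGAGCGGTCTCAGACGATACAGTACACCTCTATAATCTTCAACCGATTTT is AAAATCGGTTGAAGATTATAGAGGTGTACTGTATCGTCTGAGACCGCTCCATCAAAAAGCTCACGAGGAAATT; then T→U.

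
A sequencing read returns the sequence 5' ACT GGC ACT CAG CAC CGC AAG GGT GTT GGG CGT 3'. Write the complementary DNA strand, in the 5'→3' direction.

The complement of ACTGGCACTCAGCACCGCAAGGGTGTTGGGCGT is TGACCGTGAGTCGTGGCGTTCCCACAACCCGCA (A↔T, G↔C). DNA strands are antiparallel, so the complementary strand runs 3'→5'; reversing gives the 5'→3' form.

5'-ACGCCCAACACCCTTGCGGTGCTGAGTGCCAGT-3'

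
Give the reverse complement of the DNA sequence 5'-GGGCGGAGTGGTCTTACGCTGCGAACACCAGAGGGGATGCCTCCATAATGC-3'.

5'-GCATTATGGAGGCATCCCCTCTGGTGTTCGCAGCGTAAGACCACTCCGCCC-3'

Reading the sequence 3'→5' and pairing each base (A↔T, G↔C) gives the reverse complement directly.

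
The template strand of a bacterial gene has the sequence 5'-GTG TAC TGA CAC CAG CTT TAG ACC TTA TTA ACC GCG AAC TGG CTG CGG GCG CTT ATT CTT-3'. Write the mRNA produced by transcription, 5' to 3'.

The mRNA has the sequence of the coding strand (reverse complement of the template) with T→U. Reverse complement of GTGTACTGACACCAGCTTTAGACCTTATTAACCGCGAACTGGCTGCGGGCGCTTATTCTT is AAGAATAAGCGCCCGCAGCCAGTTCGCGGTTAATAAGGTCTAAAGCTGGTGTCAGTACAC; then T→U.

5'-AAGAAUAAGCGCCCGCAGCCAGUUCGCGGUUAAUAAGGUCUAAAGCUGGUGUCAGUACAC-3'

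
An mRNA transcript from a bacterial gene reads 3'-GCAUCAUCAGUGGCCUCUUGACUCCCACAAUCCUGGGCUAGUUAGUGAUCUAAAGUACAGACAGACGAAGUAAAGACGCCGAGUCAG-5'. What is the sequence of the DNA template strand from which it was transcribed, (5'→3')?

Written 5'→3' the mRNA is GACUGAGCCGCAGAAAUGAAGCAGACAGACAUGAAAUCUAGUGAUUGAUCGGGUCCUAACACCCUCAGUUCUCCGGUGACUACUACG, so the coding DNA strand is GACTGAGCCGCAGAAATGAAGCAGACAGACATGAAATCTAGTGATTGATCGGGTCCTAACACCCTCAGTTCTCCGGTGACTACTACG. The template is its reverse complement.

5'-CGTAGTAGTCACCGGAGAACTGAGGGTGTTAGGACCCGATCAATCACTAGATTTCATGTCTGTCTGCTTCATTTCTGCGGCTCAGTC-3'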